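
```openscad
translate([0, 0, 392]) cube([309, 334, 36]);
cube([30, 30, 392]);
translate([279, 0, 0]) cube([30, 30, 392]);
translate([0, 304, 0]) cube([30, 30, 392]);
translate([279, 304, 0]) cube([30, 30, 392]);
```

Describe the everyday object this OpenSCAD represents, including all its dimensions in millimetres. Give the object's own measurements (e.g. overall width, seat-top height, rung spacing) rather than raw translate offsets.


A four-legged stool. The seat is a 309×334×36 mm slab whose top surface is at z = 428 mm; four square legs, each 30×30 mm in cross-section, run from the floor (z = 0) to the underside of the seat, each flush with a corner of the seat.


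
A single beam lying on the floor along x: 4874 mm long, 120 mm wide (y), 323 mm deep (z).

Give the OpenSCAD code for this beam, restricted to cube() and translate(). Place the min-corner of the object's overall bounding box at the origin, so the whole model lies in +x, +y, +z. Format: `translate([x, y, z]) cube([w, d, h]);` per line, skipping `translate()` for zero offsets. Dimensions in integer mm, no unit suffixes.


cube([4874, 120, 323]);


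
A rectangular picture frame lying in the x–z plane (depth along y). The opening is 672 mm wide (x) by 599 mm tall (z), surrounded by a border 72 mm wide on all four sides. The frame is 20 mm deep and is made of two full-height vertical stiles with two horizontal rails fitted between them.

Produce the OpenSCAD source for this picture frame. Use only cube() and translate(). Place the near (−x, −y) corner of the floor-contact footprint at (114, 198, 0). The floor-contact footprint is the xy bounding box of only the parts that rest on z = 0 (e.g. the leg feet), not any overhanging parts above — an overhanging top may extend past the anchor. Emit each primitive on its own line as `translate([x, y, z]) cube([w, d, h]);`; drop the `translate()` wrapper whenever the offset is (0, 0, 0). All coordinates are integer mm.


translate([114, 198, 0]) cube([72, 20, 743]);
translate([858, 198, 0]) cube([72, 20, 743]);
translate([186, 198, 0]) cube([672, 20, 72]);
translate([186, 198, 671]) cube([672, 20, 72]);


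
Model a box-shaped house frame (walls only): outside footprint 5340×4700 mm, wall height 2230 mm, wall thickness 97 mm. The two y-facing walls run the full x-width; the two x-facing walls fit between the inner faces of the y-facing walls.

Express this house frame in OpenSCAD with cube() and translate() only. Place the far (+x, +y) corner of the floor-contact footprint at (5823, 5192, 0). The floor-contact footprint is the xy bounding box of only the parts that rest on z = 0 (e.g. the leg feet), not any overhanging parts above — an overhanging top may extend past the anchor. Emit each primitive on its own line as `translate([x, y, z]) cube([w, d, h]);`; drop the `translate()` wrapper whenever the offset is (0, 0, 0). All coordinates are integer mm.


translate([483, 492, 0]) cube([5340, 97, 2230]);
translate([483, 5095, 0]) cube([5340, 97, 2230]);
translate([483, 589, 0]) cube([97, 4506, 2230]);
translate([5726, 589, 0]) cube([97, 4506, 2230]);


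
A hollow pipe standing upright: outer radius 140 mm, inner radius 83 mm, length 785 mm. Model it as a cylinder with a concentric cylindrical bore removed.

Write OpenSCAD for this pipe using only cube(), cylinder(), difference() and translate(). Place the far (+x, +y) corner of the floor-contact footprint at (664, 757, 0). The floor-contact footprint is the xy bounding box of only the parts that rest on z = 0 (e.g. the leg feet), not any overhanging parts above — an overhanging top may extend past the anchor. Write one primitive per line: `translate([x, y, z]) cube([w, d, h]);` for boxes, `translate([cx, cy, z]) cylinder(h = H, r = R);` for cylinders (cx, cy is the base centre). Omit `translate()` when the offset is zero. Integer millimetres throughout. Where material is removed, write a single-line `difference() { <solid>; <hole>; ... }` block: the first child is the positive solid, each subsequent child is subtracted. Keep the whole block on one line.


difference() { translate([524, 617, 0]) cylinder(h = 785, r = 140); translate([524, 617, 0]) cylinder(h = 785, r = 83); }


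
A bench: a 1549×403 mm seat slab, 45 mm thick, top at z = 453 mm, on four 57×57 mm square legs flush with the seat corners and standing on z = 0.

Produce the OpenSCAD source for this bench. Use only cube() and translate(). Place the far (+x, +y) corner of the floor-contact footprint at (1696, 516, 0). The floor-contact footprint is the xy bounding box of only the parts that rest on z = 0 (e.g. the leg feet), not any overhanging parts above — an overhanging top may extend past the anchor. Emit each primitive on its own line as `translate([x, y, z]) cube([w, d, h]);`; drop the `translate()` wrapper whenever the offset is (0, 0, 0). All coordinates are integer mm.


translate([147, 113, 408]) cube([1549, 403, 45]);
translate([147, 113, 0]) cube([57, 57, 408]);
translate([147, 459, 0]) cube([57, 57, 408]);
translate([1639, 113, 0]) cube([57, 57, 408]);
translate([1639, 459, 0]) cube([57, 57, 408]);


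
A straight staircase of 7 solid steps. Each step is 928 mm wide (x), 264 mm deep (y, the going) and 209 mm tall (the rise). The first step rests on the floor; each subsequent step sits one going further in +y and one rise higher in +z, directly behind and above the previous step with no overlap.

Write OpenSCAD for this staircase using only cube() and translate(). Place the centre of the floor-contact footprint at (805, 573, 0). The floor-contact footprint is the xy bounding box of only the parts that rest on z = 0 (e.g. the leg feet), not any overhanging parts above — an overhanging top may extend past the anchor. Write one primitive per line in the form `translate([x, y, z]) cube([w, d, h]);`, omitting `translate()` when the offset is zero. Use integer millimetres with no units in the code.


translate([341, 441, 0]) cube([928, 264, 209]);
translate([341, 705, 209]) cube([928, 264, 209]);
translate([341, 969, 418]) cube([928, 264, 209]);
translate([341, 1233, 627]) cube([928, 264, 209]);
translate([341, 1497, 836]) cube([928, 264, 209]);
translate([341, 1761, 1045]) cube([928, 264, 209]);
translate([341, 2025, 1254]) cube([928, 264, 209]);


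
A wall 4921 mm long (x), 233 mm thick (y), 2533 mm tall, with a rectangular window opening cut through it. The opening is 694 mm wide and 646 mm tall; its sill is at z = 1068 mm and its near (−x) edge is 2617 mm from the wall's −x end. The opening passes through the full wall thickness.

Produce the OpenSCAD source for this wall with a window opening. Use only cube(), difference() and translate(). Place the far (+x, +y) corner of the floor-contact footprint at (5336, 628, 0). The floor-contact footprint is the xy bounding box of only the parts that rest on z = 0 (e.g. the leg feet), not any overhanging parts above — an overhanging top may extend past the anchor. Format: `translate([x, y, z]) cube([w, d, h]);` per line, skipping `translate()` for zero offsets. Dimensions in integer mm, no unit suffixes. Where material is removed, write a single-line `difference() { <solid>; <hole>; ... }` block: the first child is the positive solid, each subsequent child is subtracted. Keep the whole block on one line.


difference() { translate([415, 395, 0]) cube([4921, 233, 2533]); translate([3032, 395, 1068]) cube([694, 233, 646]); }


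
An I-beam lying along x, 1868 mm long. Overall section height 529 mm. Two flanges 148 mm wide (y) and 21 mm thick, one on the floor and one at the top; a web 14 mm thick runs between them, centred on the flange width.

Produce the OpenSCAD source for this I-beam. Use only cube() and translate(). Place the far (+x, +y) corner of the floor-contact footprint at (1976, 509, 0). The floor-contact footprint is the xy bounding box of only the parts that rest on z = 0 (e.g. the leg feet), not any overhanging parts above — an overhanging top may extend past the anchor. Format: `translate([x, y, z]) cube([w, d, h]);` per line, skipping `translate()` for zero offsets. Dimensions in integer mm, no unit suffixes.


translate([108, 361, 0]) cube([1868, 148, 21]);
translate([108, 428, 21]) cube([1868, 14, 487]);
translate([108, 361, 508]) cube([1868, 148, 21]);


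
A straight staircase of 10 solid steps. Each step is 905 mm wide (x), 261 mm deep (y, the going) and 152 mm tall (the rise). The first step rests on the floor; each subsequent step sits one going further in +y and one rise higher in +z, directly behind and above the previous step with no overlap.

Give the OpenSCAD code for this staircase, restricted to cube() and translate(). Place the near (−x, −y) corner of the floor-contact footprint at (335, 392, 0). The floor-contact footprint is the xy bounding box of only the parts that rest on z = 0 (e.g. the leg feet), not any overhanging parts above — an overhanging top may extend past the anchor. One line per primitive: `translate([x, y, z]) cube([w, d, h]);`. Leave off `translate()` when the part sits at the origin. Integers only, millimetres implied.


translate([335, 392, 0]) cube([905, 261, 152]);
translate([335, 653, 152]) cube([905, 261, 152]);
translate([335, 914, 304]) cube([905, 261, 152]);
translate([335, 1175, 456]) cube([905, 261, 152]);
translate([335, 1436, 608]) cube([905, 261, 152]);
translate([335, 1697, 760]) cube([905, 261, 152]);
translate([335, 1958, 912]) cube([905, 261, 152]);
translate([335, 2219, 1064]) cube([905, 261, 152]);
translate([335, 2480, 1216]) cube([905, 261, 152]);
translate([335, 2741, 1368]) cube([905, 261, 152]);


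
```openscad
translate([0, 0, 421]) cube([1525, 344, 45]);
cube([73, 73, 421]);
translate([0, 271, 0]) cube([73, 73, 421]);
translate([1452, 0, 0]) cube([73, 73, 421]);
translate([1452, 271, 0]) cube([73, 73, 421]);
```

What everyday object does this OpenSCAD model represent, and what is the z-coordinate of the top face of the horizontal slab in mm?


A bench. The seat-top height is 466 mm.

A long slab on four corner posts — a bench. The slab sits at z = 421 with thickness 45, so the top is 421 + 45 = 466 mm.


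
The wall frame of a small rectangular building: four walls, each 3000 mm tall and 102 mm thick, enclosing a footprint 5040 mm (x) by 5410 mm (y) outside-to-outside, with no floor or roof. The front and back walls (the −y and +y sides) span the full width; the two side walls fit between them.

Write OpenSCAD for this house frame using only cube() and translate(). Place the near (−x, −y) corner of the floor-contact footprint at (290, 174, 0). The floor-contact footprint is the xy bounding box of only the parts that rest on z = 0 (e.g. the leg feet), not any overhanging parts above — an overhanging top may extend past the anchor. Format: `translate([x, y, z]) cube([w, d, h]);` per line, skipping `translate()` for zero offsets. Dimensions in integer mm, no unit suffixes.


translate([290, 174, 0]) cube([5040, 102, 3000]);
translate([290, 5482, 0]) cube([5040, 102, 3000]);
translate([290, 276, 0]) cube([102, 5206, 3000]);
translate([5228, 276, 0]) cube([102, 5206, 3000]);


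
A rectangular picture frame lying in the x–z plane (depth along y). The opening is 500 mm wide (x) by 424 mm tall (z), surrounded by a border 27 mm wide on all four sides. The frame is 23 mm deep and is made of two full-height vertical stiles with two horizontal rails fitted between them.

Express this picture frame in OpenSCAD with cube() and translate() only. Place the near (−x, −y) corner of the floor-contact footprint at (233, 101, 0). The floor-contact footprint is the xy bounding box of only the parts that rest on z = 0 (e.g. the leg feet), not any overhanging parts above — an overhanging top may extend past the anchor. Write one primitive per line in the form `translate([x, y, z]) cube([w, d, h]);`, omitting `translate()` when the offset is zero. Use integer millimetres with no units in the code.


translate([233, 101, 0]) cube([27, 23, 478]);
translate([760, 101, 0]) cube([27, 23, 478]);
translate([260, 101, 0]) cube([500, 23, 27]);
translate([260, 101, 451]) cube([500, 23, 27]);


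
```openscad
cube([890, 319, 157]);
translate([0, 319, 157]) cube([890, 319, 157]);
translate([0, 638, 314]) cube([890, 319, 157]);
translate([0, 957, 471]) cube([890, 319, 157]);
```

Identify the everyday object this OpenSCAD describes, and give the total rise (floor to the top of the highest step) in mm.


A staircase. The total rise is 628 mm.

4 identical blocks, each offset up and back from the previous — a staircase. Each step is 157 mm tall and there are 4 of them, so the total rise is 4 × 157 = 628 mm.


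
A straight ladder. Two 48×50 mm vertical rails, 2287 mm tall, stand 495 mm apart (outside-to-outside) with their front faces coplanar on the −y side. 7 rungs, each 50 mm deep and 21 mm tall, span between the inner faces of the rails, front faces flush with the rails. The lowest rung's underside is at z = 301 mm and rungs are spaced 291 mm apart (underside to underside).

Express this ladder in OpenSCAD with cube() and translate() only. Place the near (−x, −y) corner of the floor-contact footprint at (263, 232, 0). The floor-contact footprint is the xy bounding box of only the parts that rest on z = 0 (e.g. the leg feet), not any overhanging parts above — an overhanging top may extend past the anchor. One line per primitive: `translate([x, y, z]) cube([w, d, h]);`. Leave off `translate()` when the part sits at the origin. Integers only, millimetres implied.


// rung span = 495 - 2*48 = 399
// rung[k] z = 301 + k*291
translate([263, 232, 0]) cube([48, 50, 2287]);
translate([710, 232, 0]) cube([48, 50, 2287]);
translate([311, 232, 301]) cube([399, 50, 21]);
translate([311, 232, 592]) cube([399, 50, 21]);
translate([311, 232, 883]) cube([399, 50, 21]);
translate([311, 232, 1174]) cube([399, 50, 21]);
translate([311, 232, 1465]) cube([399, 50, 21]);
translate([311, 232, 1756]) cube([399, 50, 21]);
translate([311, 232, 2047]) cube([399, 50, 21]);


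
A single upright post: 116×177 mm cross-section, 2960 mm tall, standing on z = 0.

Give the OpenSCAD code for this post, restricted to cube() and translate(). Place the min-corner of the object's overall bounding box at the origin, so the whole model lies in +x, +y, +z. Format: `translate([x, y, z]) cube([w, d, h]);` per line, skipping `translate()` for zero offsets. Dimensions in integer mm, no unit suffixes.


cube([116, 177, 2960]);


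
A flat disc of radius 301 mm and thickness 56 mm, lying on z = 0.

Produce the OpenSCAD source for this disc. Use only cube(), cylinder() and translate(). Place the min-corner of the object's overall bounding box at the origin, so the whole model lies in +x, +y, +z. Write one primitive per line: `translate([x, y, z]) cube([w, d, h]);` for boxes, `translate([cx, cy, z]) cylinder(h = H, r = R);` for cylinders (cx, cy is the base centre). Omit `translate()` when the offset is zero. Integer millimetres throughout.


translate([301, 301, 0]) cylinder(h = 56, r = 301);


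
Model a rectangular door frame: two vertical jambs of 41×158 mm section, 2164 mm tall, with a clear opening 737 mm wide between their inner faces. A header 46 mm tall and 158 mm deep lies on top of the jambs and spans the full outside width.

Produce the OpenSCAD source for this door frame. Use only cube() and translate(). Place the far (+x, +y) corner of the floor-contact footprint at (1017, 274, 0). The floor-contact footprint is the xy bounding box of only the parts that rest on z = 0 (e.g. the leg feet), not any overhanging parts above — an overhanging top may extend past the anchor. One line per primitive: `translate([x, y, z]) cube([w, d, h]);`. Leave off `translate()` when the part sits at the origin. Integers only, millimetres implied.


translate([198, 116, 0]) cube([41, 158, 2164]);
translate([976, 116, 0]) cube([41, 158, 2164]);
translate([198, 116, 2164]) cube([819, 158, 46]);


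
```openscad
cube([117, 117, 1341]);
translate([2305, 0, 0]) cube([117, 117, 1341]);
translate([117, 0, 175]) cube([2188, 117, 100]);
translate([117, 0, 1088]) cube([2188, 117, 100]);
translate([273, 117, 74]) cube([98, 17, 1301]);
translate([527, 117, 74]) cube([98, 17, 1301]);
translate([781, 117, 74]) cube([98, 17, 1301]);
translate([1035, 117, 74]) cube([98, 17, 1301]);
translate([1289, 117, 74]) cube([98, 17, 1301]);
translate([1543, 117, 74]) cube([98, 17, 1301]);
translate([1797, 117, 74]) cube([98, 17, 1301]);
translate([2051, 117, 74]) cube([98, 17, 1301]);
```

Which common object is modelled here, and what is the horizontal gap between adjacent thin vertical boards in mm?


A fence section. The picket gap is 156 mm.

Two posts, two rails, 8 pickets — a fence section. Span 2188 mm holds 8 pickets of 98 mm with 9 equal gaps: ⌊(2188 − 8·98) / 9⌋ = 156 mm.


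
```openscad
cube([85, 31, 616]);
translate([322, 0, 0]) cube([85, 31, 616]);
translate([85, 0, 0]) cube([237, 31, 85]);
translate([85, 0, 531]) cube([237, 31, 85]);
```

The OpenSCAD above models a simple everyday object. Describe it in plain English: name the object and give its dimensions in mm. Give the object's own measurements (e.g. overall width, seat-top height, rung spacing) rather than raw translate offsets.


A rectangular picture frame lying in the x–z plane (depth along y). The opening is 237 mm wide (x) by 446 mm tall (z), surrounded by a border 85 mm wide on all four sides. The frame is 31 mm deep and is made of two full-height vertical stiles with two horizontal rails fitted between them.


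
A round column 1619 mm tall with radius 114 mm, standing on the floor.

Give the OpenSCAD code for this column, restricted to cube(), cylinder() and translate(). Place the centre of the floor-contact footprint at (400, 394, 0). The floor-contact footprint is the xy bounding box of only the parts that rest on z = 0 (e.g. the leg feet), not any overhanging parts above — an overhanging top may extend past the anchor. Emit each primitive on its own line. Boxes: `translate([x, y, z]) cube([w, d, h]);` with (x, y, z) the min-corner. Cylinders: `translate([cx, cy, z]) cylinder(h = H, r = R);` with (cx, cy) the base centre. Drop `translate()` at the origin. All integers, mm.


translate([400, 394, 0]) cylinder(h = 1619, r = 114);


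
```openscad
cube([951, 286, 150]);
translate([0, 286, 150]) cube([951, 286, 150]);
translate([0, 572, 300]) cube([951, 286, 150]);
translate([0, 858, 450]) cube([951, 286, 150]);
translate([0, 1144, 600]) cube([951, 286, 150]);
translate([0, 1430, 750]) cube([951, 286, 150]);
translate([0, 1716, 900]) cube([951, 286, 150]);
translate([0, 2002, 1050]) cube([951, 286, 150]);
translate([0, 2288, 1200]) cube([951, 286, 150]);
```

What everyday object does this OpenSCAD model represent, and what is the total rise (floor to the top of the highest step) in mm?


A staircase. The total rise is 1350 mm.

9 identical blocks, each offset up and back from the previous — a staircase. Each step is 150 mm tall and there are 9 of them, so the total rise is 9 × 150 = 1350 mm.


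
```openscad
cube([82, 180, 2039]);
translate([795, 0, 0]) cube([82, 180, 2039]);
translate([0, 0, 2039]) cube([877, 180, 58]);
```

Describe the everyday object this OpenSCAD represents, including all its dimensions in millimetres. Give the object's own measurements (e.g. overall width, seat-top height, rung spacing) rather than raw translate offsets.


A door frame. The clear opening is 713 mm wide and 2039 mm high. Two 82 mm wide jambs, 180 mm deep, stand either side of the opening from the floor to the top of the opening. A 58 mm thick head sits across the top of both jambs, spanning the full outside width of the frame.


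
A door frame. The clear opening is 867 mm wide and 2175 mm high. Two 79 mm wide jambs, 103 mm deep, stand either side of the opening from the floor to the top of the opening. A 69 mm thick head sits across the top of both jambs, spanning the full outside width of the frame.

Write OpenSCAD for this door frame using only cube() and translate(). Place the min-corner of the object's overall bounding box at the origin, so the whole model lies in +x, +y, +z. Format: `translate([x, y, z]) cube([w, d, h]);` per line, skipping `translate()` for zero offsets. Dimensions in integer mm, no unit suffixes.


cube([79, 103, 2175]);
translate([946, 0, 0]) cube([79, 103, 2175]);
translate([0, 0, 2175]) cube([1025, 103, 69]);


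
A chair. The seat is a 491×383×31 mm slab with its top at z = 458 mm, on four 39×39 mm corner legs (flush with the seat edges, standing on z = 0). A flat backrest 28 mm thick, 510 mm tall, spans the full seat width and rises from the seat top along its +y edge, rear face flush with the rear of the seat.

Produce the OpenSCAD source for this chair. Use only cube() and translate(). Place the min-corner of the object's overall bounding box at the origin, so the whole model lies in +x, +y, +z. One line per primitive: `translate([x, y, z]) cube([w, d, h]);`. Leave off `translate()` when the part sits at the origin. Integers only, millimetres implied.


translate([0, 0, 427]) cube([491, 383, 31]);
cube([39, 39, 427]);
translate([452, 0, 0]) cube([39, 39, 427]);
translate([0, 344, 0]) cube([39, 39, 427]);
translate([452, 344, 0]) cube([39, 39, 427]);
translate([0, 355, 458]) cube([491, 28, 510]);


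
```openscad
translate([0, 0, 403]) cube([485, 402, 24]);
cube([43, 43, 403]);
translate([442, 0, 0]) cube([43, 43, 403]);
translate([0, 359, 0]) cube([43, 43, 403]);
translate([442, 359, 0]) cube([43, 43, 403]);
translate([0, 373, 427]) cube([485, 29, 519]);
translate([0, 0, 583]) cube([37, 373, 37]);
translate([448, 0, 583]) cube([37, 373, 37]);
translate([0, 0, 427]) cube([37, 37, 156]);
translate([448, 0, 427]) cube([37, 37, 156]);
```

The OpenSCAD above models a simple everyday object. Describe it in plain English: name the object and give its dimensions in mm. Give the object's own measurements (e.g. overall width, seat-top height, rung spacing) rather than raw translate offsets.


A chair. The seat is a 485×402×24 mm slab with its top at z = 427 mm, on four 43×43 mm corner legs (flush with the seat edges, standing on z = 0). A flat backrest 29 mm thick, 519 mm tall, spans the full seat width and rises from the seat top along its +y edge, rear face flush with the rear of the seat. Two armrests of 37×37 mm section run along each side from the seat's front edge to the front of the backrest, top faces 193 mm above the seat top and outer faces flush with the seat's x-edges; a 37×37 mm post under the front of each armrest stands on the seat at the front corner.


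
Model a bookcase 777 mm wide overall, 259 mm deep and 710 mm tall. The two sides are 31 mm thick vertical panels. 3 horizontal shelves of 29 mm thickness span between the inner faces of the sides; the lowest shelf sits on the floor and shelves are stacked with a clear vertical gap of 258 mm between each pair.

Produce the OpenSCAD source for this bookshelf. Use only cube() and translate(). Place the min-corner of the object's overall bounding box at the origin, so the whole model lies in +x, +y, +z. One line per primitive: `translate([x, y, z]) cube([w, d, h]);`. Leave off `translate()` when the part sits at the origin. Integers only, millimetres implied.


cube([31, 259, 710]);
translate([746, 0, 0]) cube([31, 259, 710]);
translate([31, 0, 0]) cube([715, 259, 29]);
translate([31, 0, 287]) cube([715, 259, 29]);
translate([31, 0, 574]) cube([715, 259, 29]);


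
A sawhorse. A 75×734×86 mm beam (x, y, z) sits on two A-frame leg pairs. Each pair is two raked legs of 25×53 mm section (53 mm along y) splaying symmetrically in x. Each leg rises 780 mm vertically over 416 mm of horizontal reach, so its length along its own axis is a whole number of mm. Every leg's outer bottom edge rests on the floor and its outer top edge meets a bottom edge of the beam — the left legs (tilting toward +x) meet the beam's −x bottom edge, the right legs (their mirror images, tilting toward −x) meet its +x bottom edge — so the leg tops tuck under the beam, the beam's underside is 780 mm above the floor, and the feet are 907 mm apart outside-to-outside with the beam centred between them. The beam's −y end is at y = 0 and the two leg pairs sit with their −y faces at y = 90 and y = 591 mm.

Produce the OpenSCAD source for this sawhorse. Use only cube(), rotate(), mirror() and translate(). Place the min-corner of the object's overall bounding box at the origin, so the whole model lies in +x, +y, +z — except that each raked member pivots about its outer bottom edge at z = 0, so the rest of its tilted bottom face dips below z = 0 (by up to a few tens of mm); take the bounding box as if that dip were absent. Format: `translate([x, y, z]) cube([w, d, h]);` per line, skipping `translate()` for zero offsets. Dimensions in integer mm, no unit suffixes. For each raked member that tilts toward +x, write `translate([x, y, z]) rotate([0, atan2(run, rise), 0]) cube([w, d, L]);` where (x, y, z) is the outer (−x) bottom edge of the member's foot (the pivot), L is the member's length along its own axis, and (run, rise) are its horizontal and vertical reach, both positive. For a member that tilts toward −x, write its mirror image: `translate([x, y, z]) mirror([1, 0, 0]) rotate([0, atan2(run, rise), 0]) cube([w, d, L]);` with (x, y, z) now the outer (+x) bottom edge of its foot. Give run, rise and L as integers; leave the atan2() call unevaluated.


// leg length = √(416² + 780²) = 884
// right-leg outer foot x = 2·416 + 75 = 907
// beam min-corner = (416, 0, 780)
translate([416, 0, 780]) cube([75, 734, 86]);
translate([0, 90, 0]) rotate([0, atan2(416, 780), 0]) cube([25, 53, 884]);
translate([907, 90, 0]) mirror([1, 0, 0]) rotate([0, atan2(416, 780), 0]) cube([25, 53, 884]);
translate([0, 591, 0]) rotate([0, atan2(416, 780), 0]) cube([25, 53, 884]);
translate([907, 591, 0]) mirror([1, 0, 0]) rotate([0, atan2(416, 780), 0]) cube([25, 53, 884]);


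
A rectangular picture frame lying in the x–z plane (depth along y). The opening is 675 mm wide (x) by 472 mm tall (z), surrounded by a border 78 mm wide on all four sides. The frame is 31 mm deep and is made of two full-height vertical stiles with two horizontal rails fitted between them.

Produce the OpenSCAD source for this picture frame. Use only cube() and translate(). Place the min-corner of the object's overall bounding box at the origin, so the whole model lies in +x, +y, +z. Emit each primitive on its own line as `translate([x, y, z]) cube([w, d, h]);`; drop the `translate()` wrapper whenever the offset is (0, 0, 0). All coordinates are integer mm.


cube([78, 31, 628]);
translate([753, 0, 0]) cube([78, 31, 628]);
translate([78, 0, 0]) cube([675, 31, 78]);
translate([78, 0, 550]) cube([675, 31, 78]);


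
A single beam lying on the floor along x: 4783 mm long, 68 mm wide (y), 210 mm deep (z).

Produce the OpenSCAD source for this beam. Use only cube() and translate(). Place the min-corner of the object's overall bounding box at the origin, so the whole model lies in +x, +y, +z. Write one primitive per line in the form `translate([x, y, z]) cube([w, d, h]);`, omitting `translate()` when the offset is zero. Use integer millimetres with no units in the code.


cube([4783, 68, 210]);


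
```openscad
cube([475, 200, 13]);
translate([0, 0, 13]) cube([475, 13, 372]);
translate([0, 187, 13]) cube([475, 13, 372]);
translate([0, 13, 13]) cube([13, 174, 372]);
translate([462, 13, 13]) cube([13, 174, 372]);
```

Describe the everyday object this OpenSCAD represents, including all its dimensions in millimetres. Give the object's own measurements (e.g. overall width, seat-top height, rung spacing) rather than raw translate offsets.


An open-topped rectangular box: outside dimensions 475×200×385 mm, with a uniform wall and base thickness of 13 mm. The base is a full 475×200 slab on the floor; four walls sit on top of the base. The front and back walls (the −y and +y sides) span the full width; the two side walls fit between them.


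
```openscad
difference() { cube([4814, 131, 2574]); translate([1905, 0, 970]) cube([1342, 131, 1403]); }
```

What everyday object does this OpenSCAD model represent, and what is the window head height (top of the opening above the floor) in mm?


A wall with a window opening. The window head height is 2373 mm.

A wall with a rectangular opening subtracted — a window. Sill at z = 970, opening 1403 mm tall, so the head is at 970 + 1403 = 2373 mm.


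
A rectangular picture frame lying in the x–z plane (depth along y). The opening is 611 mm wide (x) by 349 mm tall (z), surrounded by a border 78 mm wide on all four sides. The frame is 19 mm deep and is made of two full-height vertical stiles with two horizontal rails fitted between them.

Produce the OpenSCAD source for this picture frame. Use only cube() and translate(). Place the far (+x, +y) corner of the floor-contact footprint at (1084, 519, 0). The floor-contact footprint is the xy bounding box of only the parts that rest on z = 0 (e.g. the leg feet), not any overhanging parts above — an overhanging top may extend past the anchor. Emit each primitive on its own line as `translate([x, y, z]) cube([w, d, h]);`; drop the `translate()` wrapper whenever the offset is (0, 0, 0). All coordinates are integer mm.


translate([317, 500, 0]) cube([78, 19, 505]);
translate([1006, 500, 0]) cube([78, 19, 505]);
translate([395, 500, 0]) cube([611, 19, 78]);
translate([395, 500, 427]) cube([611, 19, 78]);


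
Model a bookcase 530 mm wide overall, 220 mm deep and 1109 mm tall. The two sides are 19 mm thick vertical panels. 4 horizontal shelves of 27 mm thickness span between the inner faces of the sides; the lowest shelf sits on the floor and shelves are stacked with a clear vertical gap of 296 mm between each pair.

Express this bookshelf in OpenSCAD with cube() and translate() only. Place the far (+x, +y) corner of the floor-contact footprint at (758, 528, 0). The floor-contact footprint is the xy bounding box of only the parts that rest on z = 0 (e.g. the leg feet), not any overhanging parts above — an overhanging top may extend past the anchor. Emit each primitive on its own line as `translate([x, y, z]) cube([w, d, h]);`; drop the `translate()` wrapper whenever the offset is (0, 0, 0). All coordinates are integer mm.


translate([228, 308, 0]) cube([19, 220, 1109]);
translate([739, 308, 0]) cube([19, 220, 1109]);
translate([247, 308, 0]) cube([492, 220, 27]);
translate([247, 308, 323]) cube([492, 220, 27]);
translate([247, 308, 646]) cube([492, 220, 27]);
translate([247, 308, 969]) cube([492, 220, 27]);


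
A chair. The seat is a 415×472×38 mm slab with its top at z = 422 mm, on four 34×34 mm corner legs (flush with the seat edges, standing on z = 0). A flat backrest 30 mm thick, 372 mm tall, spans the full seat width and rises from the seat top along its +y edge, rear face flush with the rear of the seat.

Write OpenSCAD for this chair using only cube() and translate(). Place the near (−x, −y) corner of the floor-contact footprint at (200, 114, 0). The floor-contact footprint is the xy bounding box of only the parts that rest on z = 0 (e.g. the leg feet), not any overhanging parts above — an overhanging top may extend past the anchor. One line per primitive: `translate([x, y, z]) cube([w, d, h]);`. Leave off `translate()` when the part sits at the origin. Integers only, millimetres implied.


// leg_h = 422 - 38 = 384
translate([200, 114, 384]) cube([415, 472, 38]);
translate([200, 114, 0]) cube([34, 34, 384]);
translate([581, 114, 0]) cube([34, 34, 384]);
translate([200, 552, 0]) cube([34, 34, 384]);
translate([581, 552, 0]) cube([34, 34, 384]);
translate([200, 556, 422]) cube([415, 30, 372]);


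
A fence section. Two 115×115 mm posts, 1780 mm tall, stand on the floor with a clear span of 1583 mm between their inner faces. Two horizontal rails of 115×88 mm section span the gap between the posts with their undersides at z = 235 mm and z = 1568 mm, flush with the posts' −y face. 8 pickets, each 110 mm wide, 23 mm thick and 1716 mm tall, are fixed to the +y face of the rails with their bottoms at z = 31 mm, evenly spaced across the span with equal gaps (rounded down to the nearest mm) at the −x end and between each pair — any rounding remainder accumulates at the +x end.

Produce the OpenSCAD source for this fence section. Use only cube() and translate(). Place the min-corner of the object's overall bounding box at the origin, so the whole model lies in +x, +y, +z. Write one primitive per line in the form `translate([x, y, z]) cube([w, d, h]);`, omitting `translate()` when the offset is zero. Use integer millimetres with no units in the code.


cube([115, 115, 1780]);
translate([1698, 0, 0]) cube([115, 115, 1780]);
translate([115, 0, 235]) cube([1583, 115, 88]);
translate([115, 0, 1568]) cube([1583, 115, 88]);
translate([193, 115, 31]) cube([110, 23, 1716]);
translate([381, 115, 31]) cube([110, 23, 1716]);
translate([569, 115, 31]) cube([110, 23, 1716]);
translate([757, 115, 31]) cube([110, 23, 1716]);
translate([945, 115, 31]) cube([110, 23, 1716]);
translate([1133, 115, 31]) cube([110, 23, 1716]);
translate([1321, 115, 31]) cube([110, 23, 1716]);
translate([1509, 115, 31]) cube([110, 23, 1716]);


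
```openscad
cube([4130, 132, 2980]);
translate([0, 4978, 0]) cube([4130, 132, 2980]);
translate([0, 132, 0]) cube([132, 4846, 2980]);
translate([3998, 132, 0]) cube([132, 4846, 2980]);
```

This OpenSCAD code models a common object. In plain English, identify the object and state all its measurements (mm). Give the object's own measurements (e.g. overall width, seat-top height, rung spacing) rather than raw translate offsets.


The wall frame of a small rectangular building: four walls, each 2980 mm tall and 132 mm thick, enclosing a footprint 4130 mm (x) by 5110 mm (y) outside-to-outside, with no floor or roof. The front and back walls (the −y and +y sides) span the full width; the two side walls fit between them.


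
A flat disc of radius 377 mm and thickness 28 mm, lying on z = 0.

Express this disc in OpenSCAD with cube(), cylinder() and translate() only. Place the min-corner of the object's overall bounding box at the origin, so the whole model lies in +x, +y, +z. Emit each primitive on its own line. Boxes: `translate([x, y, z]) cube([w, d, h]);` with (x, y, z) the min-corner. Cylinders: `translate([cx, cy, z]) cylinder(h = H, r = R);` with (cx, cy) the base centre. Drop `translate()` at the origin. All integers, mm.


translate([377, 377, 0]) cylinder(h = 28, r = 377);


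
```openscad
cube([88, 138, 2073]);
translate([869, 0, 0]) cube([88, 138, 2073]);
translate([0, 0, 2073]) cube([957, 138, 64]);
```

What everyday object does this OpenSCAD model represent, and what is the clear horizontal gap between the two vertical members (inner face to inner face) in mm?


A door frame. The clear opening width is 781 mm.

Two 2073 mm tall posts with a header on top — a door frame. The left jamb is 88 mm wide at x = 0; the right jamb starts at x = 869. The clear opening is 869 − 88 = 781 mm.


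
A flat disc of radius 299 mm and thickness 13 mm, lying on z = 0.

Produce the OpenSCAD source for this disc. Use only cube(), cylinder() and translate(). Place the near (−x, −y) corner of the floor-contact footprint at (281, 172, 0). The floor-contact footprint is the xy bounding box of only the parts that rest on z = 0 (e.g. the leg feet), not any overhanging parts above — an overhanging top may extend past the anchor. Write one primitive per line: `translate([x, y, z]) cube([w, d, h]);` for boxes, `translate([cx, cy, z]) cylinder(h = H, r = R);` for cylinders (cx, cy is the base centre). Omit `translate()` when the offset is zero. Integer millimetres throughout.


translate([580, 471, 0]) cylinder(h = 13, r = 299);


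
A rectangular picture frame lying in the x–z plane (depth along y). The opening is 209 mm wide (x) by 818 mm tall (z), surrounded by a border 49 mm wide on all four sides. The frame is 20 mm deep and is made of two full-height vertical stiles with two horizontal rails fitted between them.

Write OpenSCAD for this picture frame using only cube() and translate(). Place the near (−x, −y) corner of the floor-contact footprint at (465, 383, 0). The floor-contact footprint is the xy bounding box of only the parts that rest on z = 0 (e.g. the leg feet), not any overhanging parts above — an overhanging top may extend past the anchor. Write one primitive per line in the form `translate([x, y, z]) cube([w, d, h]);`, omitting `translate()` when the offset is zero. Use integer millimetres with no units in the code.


translate([465, 383, 0]) cube([49, 20, 916]);
translate([723, 383, 0]) cube([49, 20, 916]);
translate([514, 383, 0]) cube([209, 20, 49]);
translate([514, 383, 867]) cube([209, 20, 49]);


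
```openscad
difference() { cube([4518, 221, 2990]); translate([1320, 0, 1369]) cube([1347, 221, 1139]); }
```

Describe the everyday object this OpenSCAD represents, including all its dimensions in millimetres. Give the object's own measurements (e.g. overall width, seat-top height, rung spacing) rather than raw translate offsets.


A wall 4518 mm long (x), 221 mm thick (y), 2990 mm tall, with a rectangular window opening cut through it. The opening is 1347 mm wide and 1139 mm tall; its sill is at z = 1369 mm and its near (−x) edge is 1320 mm from the wall's −x end. The opening passes through the full wall thickness.


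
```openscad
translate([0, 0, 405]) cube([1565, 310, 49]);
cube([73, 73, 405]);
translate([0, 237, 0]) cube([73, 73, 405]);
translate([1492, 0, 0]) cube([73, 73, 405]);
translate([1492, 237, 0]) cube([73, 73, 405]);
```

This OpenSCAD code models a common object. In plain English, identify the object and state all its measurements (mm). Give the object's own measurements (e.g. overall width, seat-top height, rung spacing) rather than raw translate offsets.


A bench: a 1565×310 mm seat slab, 49 mm thick, top at z = 454 mm, on four 73×73 mm square legs flush with the seat corners and standing on z = 0.


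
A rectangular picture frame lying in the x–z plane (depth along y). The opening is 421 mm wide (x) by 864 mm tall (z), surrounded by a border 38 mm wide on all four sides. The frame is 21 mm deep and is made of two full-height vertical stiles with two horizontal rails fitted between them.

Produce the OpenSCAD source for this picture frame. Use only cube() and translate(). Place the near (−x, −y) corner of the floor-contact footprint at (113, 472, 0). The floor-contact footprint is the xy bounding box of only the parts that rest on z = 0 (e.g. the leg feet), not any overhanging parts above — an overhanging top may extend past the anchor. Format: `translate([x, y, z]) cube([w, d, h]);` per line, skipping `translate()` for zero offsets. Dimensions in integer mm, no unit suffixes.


translate([113, 472, 0]) cube([38, 21, 940]);
translate([572, 472, 0]) cube([38, 21, 940]);
translate([151, 472, 0]) cube([421, 21, 38]);
translate([151, 472, 902]) cube([421, 21, 38]);


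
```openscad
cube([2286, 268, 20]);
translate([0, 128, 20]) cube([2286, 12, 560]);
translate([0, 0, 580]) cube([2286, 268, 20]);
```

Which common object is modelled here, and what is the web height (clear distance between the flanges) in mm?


An I-beam. The web height is 560 mm.

Two wide flanges with a thin centred web — an I-beam. Overall 600 mm minus two 20 mm flanges gives a web of 600 − 2·20 = 560 mm.


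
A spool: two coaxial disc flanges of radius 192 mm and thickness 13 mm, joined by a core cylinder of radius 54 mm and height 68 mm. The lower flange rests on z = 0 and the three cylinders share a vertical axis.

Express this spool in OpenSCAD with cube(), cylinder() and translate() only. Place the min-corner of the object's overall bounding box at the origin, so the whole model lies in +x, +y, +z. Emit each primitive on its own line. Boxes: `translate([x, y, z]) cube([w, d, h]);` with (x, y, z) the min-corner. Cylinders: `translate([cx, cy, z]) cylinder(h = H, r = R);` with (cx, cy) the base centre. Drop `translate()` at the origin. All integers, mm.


translate([192, 192, 0]) cylinder(h = 13, r = 192);
translate([192, 192, 13]) cylinder(h = 68, r = 54);
translate([192, 192, 81]) cylinder(h = 13, r = 192);
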